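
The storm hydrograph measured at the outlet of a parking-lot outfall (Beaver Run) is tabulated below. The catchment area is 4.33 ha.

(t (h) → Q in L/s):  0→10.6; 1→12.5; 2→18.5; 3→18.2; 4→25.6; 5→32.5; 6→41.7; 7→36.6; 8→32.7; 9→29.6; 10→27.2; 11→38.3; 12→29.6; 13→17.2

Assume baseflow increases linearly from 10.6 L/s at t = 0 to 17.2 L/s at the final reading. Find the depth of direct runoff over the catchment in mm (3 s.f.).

d ≈ 14.6 mm

Direct runoff: 0.00, 1.39, 6.88, 6.08, 12.97, 19.36, 28.05, 22.45, 18.04, 14.43, 11.52, 22.12, 12.91, 0.00 L/s; ΣQ_DR = 176.2 L/s.
V = ΣQ_DR · Δt = 176.2 × 3600 s = 6.343 × 10^5 L.
Over A = 4.33 ha, depth = V / A = 14.6 mm.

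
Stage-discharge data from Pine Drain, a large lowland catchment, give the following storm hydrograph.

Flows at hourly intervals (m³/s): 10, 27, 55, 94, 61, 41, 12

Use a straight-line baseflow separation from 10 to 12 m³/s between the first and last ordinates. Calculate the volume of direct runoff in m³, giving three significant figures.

Direct-runoff ordinates (Q − Q_b): 0.00, 16.67, 44.33, 83.00, 49.67, 29.33, 0.00 m³/s.
ΣQ_DR = 223.0 m³/s.
With Δt = 1 h = 3600 s, V = ΣQ_DR · Δt = 223.0 × 3600 = 8.03 × 10^5 m³.

V ≈ 8.03 × 10^5 m³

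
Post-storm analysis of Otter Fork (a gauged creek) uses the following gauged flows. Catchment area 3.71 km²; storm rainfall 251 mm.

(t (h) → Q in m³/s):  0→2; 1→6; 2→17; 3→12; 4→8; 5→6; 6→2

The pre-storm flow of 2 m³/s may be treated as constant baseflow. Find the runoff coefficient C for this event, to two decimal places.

ΣQ_DR = 39.00 m³/s; V = ΣQ_DR·Δt = 1.404 × 10^5 m³.
Runoff depth d = V / A = 37.84 mm.
C = d / P = 37.84 / 251 = 0.15.

C ≈ 0.15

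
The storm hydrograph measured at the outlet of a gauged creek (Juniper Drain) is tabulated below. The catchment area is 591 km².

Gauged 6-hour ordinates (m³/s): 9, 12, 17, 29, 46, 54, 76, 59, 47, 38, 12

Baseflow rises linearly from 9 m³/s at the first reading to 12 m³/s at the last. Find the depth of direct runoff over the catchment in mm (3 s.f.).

d ≈ 10.4 mm

Direct runoff: 0.00, 2.70, 7.40, 19.10, 35.80, 43.50, 65.20, 47.90, 35.60, 26.30, 0.00 m³/s; ΣQ_DR = 283.5 m³/s.
V = ΣQ_DR · Δt = 283.5 × 21600 s = 6.124 × 10^6 m³.
Over A = 591 km², depth = V / A = 10.4 mm.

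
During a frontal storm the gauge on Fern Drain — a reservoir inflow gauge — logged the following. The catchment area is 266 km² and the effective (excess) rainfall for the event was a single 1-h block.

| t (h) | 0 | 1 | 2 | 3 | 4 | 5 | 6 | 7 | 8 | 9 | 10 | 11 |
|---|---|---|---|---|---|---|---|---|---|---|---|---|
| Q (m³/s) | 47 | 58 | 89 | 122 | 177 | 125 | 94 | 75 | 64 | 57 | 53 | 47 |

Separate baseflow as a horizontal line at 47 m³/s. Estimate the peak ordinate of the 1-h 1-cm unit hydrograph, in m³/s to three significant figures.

U_p ≈ 216 m³/s

Direct runoff: 0.0, 11.0, 42.0, 75.0, 130.0, 78.0, 47.0, 28.0, 17.0, 10.0, 6.0, 0.0 m³/s; ΣQ_DR = 444.0 m³/s, peak = 130.0 m³/s.
Runoff depth d = ΣQ_DR·Δt / A = 444.0 × 3600 / (266 km²) = 6.009 mm.
The 1-cm UH is the DRH scaled by (10 mm)/d, so U_p = 130.0 × 10/6.009 = 216 m³/s.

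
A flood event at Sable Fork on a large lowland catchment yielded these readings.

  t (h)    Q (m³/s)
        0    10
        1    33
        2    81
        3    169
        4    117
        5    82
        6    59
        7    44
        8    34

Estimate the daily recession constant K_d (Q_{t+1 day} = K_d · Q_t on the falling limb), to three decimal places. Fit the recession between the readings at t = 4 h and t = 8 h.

K_d ≈ 0.001

Between t = 4 h and t = 8 h the flow falls from 117 to 34 m³/s over 4×1 h = 4 h.
Per-interval ratio K = (34/117)^(1/4) = 0.7342; K_d = K^(24/1) = 0.001.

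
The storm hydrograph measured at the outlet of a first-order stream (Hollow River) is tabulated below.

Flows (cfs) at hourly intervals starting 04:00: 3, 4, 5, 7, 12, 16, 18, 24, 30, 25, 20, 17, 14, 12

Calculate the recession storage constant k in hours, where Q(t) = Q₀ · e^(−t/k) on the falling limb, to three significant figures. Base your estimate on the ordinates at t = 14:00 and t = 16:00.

On the falling limb, Q drops from 20 to 14 cfs between t = 14:00 and t = 16:00 (Δt = 2 h).
k = −Δt / ln(Q₂/Q₁) = −2 / ln(14/20) = 5.61 h.

k ≈ 5.61 h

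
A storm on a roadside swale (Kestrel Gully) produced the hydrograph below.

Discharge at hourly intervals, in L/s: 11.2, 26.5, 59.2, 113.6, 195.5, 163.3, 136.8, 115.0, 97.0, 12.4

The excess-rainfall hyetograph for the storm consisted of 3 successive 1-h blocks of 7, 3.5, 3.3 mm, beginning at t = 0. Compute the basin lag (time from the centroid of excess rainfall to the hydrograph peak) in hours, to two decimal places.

Centroid of excess rainfall: t_c = Σ P_i·t̄_i / ΣP_i = 1.2319 h (block centres at 0.5, 1.5, 2.5 h).
Hydrograph peak occurs at t = 4 h, so basin lag t_L = 4 − 1.2319 = 2.77 h.

t_L ≈ 2.77 h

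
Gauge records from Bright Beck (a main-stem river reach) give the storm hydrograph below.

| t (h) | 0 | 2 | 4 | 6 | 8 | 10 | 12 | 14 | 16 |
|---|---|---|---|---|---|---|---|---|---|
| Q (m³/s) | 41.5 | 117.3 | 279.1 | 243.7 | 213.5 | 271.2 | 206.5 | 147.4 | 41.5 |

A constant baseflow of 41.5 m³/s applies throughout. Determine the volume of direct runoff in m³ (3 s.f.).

V ≈ 8.56 × 10^6 m³

Direct-runoff ordinates (Q − Q_b): 0.0, 75.8, 237.6, 202.2, 172.0, 229.7, 165.0, 105.9, 0.0 m³/s.
ΣQ_DR = 1188 m³/s.
With Δt = 2 h = 7200 s, V = ΣQ_DR · Δt = 1188 × 7200 = 8.56 × 10^6 m³.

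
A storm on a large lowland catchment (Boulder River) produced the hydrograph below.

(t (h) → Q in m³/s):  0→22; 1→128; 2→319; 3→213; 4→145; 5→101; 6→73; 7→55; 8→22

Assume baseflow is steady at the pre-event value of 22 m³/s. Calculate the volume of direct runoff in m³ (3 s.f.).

V ≈ 3.17 × 10^6 m³

Direct-runoff ordinates (Q − Q_b): 0.0, 106.0, 297.0, 191.0, 123.0, 79.0, 51.0, 33.0, 0.0 m³/s.
ΣQ_DR = 880.0 m³/s.
With Δt = 1 h = 3600 s, V = ΣQ_DR · Δt = 880.0 × 3600 = 3.17 × 10^6 m³.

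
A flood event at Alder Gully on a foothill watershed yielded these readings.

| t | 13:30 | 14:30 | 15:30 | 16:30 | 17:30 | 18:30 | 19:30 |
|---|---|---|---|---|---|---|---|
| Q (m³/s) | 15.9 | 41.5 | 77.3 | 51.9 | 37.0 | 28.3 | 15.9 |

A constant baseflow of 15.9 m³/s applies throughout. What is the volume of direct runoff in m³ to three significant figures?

V ≈ 5.63 × 10^5 m³

Direct-runoff ordinates (Q − Q_b): 0.0, 25.6, 61.4, 36.0, 21.1, 12.4, 0.0 m³/s.
ΣQ_DR = 156.5 m³/s.
With Δt = 1 h = 3600 s, V = ΣQ_DR · Δt = 156.5 × 3600 = 5.63 × 10^5 m³.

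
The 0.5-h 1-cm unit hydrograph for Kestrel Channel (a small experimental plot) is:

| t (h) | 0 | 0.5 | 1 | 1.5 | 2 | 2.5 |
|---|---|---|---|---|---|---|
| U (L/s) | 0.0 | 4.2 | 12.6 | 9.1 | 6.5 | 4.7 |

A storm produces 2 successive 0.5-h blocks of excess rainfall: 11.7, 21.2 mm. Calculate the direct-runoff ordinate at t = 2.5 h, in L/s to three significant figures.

By discrete convolution, Q_j = Σ (P_i / 10 mm) · U_{j−i}.
At t = 2.5 h (j=5): Q = (11.7/10)·4.7 + (21.2/10)·6.5 = 19.3 L/s.

Q ≈ 19.3 L/s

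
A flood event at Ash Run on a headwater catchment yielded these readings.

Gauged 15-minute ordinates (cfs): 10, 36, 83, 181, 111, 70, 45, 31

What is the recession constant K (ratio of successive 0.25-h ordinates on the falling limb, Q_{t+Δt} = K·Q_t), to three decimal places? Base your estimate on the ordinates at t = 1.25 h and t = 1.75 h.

Using the recession-limb readings at t = 1.25 h and t = 1.75 h: Q falls from 70 to 31 cfs over 2 intervals.
K = (Q₂/Q₁)^(1/2) = (31/70)^(1/2) = 0.665.

K ≈ 0.665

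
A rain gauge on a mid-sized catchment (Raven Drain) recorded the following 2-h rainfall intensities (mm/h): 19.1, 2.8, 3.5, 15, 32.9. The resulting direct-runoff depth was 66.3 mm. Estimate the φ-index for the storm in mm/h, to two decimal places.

Only the 3 blocks with intensity above φ contribute runoff: 19.1, 15, 32.9 mm/h.
Σ(I−φ)·Δt = d  ⇒  (19.1+15+32.9 − 3φ)·2 = 66.3
φ = (67.00 − 66.3/2) / 3 = 11.28 mm/h.

φ ≈ 11.28 mm/h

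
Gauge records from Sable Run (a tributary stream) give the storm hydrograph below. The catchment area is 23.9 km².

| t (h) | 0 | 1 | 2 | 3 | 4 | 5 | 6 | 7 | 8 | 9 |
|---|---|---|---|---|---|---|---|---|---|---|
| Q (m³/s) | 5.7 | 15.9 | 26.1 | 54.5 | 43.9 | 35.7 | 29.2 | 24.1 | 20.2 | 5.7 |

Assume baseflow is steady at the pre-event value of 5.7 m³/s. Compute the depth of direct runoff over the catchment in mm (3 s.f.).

d ≈ 30.7 mm

Direct runoff: 0.0, 10.2, 20.4, 48.8, 38.2, 30.0, 23.5, 18.4, 14.5, 0.0 m³/s; ΣQ_DR = 204.0 m³/s.
V = ΣQ_DR · Δt = 204.0 × 3600 s = 7.344 × 10^5 m³.
Over A = 23.9 km², depth = V / A = 30.7 mm.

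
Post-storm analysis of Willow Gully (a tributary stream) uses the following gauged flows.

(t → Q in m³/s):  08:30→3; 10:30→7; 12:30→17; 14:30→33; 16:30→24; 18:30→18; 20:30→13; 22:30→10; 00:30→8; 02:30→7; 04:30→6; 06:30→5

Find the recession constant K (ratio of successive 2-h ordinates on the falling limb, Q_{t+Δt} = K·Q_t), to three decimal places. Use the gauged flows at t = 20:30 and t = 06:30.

Using the recession-limb readings at t = 20:30 and t = 06:30: Q falls from 13 to 5 m³/s over 5 intervals.
K = (Q₂/Q₁)^(1/5) = (5/13)^(1/5) = 0.826.

K ≈ 0.826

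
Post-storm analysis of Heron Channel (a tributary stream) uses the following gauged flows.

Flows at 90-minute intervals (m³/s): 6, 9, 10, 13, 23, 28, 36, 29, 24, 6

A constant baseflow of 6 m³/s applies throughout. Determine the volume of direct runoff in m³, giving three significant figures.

Direct-runoff ordinates (Q − Q_b): 0.0, 3.0, 4.0, 7.0, 17.0, 22.0, 30.0, 23.0, 18.0, 0.0 m³/s.
ΣQ_DR = 124.0 m³/s.
With Δt = 1.5 h = 5400 s, V = ΣQ_DR · Δt = 124.0 × 5400 = 6.70 × 10^5 m³.

V ≈ 6.70 × 10^5 m³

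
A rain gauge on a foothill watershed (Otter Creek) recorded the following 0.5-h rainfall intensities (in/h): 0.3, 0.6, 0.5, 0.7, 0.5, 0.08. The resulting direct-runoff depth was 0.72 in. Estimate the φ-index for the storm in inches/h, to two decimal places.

φ ≈ 0.23 in/h

Only the 5 blocks with intensity above φ contribute runoff: 0.3, 0.6, 0.5, 0.7, 0.5 in/h.
Σ(I−φ)·Δt = d  ⇒  (0.3+0.6+0.5+0.7+0.5 − 5φ)·0.5 = 0.72
φ = (2.600 − 0.72/0.5) / 5 = 0.23 in/h.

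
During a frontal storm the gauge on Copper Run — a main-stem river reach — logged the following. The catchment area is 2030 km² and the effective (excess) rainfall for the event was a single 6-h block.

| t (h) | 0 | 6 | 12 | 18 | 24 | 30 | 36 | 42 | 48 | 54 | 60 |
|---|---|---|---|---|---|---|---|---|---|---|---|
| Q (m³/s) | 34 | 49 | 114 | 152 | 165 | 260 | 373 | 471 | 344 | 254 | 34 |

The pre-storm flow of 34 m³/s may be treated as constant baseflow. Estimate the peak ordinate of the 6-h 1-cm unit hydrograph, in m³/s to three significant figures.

U_p ≈ 219 m³/s

Direct runoff: 0.0, 15.0, 80.0, 118.0, 131.0, 226.0, 339.0, 437.0, 310.0, 220.0, 0.0 m³/s; ΣQ_DR = 1876 m³/s, peak = 437.0 m³/s.
Runoff depth d = ΣQ_DR·Δt / A = 1876 × 21600 / (2030 km²) = 19.96 mm.
The 1-cm UH is the DRH scaled by (10 mm)/d, so U_p = 437.0 × 10/19.96 = 219 m³/s.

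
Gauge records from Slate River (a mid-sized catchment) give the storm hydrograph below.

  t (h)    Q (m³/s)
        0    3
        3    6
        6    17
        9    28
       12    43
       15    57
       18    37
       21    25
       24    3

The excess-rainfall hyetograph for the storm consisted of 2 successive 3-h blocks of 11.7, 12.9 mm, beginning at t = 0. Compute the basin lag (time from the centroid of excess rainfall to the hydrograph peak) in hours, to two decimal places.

t_L ≈ 11.93 h

Centroid of excess rainfall: t_c = Σ P_i·t̄_i / ΣP_i = 3.0732 h (block centres at 1.5, 4.5 h).
Hydrograph peak occurs at t = 15 h, so basin lag t_L = 15 − 3.0732 = 11.93 h.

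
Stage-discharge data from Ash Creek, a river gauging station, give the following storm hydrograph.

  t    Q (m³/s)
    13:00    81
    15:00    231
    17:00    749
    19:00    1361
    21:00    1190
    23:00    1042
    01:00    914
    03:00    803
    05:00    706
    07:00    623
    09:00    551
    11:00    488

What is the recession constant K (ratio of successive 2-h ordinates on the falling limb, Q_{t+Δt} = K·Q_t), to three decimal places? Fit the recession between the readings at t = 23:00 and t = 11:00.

K ≈ 0.881

Using the recession-limb readings at t = 23:00 and t = 11:00: Q falls from 1042 to 488 m³/s over 6 intervals.
K = (Q₂/Q₁)^(1/6) = (488/1042)^(1/6) = 0.881.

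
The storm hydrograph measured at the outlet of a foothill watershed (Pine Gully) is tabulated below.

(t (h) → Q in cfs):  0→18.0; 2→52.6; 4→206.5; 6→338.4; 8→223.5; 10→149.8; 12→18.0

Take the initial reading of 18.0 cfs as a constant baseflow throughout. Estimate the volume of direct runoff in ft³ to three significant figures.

Direct-runoff ordinates (Q − Q_b): 0.0, 34.6, 188.5, 320.4, 205.5, 131.8, 0.0 cfs.
ΣQ_DR = 880.8 cfs.
With Δt = 2 h = 7200 s, V = ΣQ_DR · Δt = 880.8 × 7200 = 6.34 × 10^6 ft³.

V ≈ 6.34 × 10^6 ft³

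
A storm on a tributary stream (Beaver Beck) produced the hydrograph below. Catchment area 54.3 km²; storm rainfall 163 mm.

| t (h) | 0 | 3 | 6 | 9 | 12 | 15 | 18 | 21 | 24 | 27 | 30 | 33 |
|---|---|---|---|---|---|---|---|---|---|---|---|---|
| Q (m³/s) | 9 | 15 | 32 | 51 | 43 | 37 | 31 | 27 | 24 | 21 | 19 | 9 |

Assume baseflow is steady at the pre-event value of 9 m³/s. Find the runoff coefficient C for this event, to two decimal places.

ΣQ_DR = 210.0 m³/s; V = ΣQ_DR·Δt = 2.268 × 10^6 m³.
Runoff depth d = V / A = 41.77 mm.
C = d / P = 41.77 / 163 = 0.26.

C ≈ 0.26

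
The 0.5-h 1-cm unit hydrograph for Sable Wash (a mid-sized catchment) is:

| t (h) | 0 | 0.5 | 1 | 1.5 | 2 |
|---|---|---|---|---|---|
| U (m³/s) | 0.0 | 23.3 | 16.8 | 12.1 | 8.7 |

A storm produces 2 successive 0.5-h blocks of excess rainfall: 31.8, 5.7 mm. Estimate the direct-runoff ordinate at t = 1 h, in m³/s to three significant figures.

Q ≈ 66.7 m³/s

By discrete convolution, Q_j = Σ (P_i / 10 mm) · U_{j−i}.
At t = 1 h (j=2): Q = (31.8/10)·16.8 + (5.7/10)·23.3 = 66.7 m³/s.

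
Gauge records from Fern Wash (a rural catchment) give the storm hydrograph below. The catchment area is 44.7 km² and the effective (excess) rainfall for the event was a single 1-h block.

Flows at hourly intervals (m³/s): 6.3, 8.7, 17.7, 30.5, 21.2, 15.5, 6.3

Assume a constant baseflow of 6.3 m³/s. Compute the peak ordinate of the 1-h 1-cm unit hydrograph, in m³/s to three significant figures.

U_p ≈ 48.4 m³/s

Direct runoff: 0.0, 2.4, 11.4, 24.2, 14.9, 9.2, 0.0 m³/s; ΣQ_DR = 62.10 m³/s, peak = 24.2 m³/s.
Runoff depth d = ΣQ_DR·Δt / A = 62.10 × 3600 / (44.7 km²) = 5.001 mm.
The 1-cm UH is the DRH scaled by (10 mm)/d, so U_p = 24.2 × 10/5.001 = 48.4 m³/s.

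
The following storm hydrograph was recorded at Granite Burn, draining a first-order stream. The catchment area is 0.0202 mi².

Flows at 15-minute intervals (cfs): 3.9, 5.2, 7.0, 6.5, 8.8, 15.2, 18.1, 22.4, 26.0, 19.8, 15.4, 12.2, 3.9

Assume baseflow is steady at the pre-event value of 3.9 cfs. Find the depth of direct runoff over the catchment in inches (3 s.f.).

d ≈ 2.18 in

Direct runoff: 0.0, 1.3, 3.1, 2.6, 4.9, 11.3, 14.2, 18.5, 22.1, 15.9, 11.5, 8.3, 0.0 cfs; ΣQ_DR = 113.7 cfs.
V = ΣQ_DR · Δt = 113.7 × 900 s = 1.023 × 10^5 ft³.
Over A = 0.0202 mi², depth = V / A = 2.18 in.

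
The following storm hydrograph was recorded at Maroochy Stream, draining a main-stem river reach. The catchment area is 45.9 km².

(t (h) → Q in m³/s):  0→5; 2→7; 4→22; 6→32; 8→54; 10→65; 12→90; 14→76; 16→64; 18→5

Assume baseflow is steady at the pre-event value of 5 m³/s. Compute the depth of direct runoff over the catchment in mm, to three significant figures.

Direct runoff: 0.0, 2.0, 17.0, 27.0, 49.0, 60.0, 85.0, 71.0, 59.0, 0.0 m³/s; ΣQ_DR = 370.0 m³/s.
V = ΣQ_DR · Δt = 370.0 × 7200 s = 2.664 × 10^6 m³.
Over A = 45.9 km², depth = V / A = 58.0 mm.

d ≈ 58.0 mm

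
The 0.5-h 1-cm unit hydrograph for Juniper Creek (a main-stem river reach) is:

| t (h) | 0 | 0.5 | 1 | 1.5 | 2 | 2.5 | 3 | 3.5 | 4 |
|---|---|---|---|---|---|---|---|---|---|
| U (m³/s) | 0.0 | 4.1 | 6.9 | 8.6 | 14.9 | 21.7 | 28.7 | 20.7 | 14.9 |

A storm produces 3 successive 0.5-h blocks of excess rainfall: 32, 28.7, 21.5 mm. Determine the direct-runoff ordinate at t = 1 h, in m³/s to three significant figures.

By discrete convolution, Q_j = Σ (P_i / 10 mm) · U_{j−i}.
At t = 1 h (j=2): Q = (32/10)·6.9 + (28.7/10)·4.1 + (21.5/10)·0.0 = 33.8 m³/s.

Q ≈ 33.8 m³/s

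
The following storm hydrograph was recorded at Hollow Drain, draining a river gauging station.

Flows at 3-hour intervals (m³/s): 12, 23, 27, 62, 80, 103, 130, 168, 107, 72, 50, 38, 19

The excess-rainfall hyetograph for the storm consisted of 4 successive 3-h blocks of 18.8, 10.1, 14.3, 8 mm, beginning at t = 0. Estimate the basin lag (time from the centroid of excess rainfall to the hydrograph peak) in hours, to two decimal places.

t_L ≈ 15.83 h

Centroid of excess rainfall: t_c = Σ P_i·t̄_i / ΣP_i = 5.1738 h (block centres at 1.5, 4.5, 7.5, 10.5 h).
Hydrograph peak occurs at t = 21 h, so basin lag t_L = 21 − 5.1738 = 15.83 h.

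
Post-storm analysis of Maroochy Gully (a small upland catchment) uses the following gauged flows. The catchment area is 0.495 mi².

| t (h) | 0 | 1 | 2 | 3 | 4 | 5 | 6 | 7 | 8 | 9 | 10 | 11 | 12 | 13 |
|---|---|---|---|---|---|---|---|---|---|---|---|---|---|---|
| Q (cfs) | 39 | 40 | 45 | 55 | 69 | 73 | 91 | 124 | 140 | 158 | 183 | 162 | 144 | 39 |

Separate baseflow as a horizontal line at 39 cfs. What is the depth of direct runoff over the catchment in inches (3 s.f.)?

Direct runoff: 0.0, 1.0, 6.0, 16.0, 30.0, 34.0, 52.0, 85.0, 101.0, 119.0, 144.0, 123.0, 105.0, 0.0 cfs; ΣQ_DR = 816.0 cfs.
V = ΣQ_DR · Δt = 816.0 × 3600 s = 2.938 × 10^6 ft³.
Over A = 0.495 mi², depth = V / A = 2.55 in.

d ≈ 2.55 in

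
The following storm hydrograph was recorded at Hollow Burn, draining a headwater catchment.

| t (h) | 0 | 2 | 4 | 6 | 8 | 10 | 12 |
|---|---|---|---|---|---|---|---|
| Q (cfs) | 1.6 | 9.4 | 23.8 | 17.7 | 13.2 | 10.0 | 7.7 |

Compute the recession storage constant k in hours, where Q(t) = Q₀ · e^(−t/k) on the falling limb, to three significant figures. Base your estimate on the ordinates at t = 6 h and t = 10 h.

On the falling limb, Q drops from 17.7 to 10.0 cfs between t = 6 h and t = 10 h (Δt = 4 h).
k = −Δt / ln(Q₂/Q₁) = −4 / ln(10.0/17.7) = 7.01 h.

k ≈ 7.01 h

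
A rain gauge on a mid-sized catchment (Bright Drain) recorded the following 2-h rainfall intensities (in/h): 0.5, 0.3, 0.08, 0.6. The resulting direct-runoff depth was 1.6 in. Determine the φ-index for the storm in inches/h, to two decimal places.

Only the 3 blocks with intensity above φ contribute runoff: 0.5, 0.3, 0.6 in/h.
Σ(I−φ)·Δt = d  ⇒  (0.5+0.3+0.6 − 3φ)·2 = 1.6
φ = (1.400 − 1.6/2) / 3 = 0.20 in/h.

φ ≈ 0.20 in/h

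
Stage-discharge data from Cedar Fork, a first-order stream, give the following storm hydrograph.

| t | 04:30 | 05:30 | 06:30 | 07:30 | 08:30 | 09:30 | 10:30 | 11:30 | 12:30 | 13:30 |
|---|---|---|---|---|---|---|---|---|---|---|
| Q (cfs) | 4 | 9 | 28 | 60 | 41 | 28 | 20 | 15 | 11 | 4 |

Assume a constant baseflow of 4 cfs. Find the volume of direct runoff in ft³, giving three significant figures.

V ≈ 6.48 × 10^5 ft³

Direct-runoff ordinates (Q − Q_b): 0.0, 5.0, 24.0, 56.0, 37.0, 24.0, 16.0, 11.0, 7.0, 0.0 cfs.
ΣQ_DR = 180.0 cfs.
With Δt = 1 h = 3600 s, V = ΣQ_DR · Δt = 180.0 × 3600 = 6.48 × 10^5 ft³.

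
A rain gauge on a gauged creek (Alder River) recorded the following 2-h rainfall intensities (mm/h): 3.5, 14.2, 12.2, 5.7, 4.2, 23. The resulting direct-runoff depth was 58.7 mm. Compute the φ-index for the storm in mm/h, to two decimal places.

Only the 3 blocks with intensity above φ contribute runoff: 14.2, 12.2, 23 mm/h.
Σ(I−φ)·Δt = d  ⇒  (14.2+12.2+23 − 3φ)·2 = 58.7
φ = (49.40 − 58.7/2) / 3 = 6.68 mm/h.

φ ≈ 6.68 mm/h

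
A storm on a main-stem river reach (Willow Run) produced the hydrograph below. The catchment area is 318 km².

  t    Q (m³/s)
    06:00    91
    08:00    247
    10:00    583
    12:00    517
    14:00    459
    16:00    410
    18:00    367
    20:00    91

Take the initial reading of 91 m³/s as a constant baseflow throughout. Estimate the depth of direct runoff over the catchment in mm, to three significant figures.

d ≈ 46.1 mm

Direct runoff: 0.0, 156.0, 492.0, 426.0, 368.0, 319.0, 276.0, 0.0 m³/s; ΣQ_DR = 2037 m³/s.
V = ΣQ_DR · Δt = 2037 × 7200 s = 1.467 × 10^7 m³.
Over A = 318 km², depth = V / A = 46.1 mm.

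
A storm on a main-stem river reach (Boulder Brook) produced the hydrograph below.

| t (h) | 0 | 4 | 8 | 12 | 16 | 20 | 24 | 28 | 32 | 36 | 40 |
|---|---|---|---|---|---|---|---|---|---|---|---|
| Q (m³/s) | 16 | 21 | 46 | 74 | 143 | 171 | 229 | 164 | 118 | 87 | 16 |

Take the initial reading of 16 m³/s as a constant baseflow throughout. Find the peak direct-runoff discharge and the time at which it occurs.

Subtracting baseflow gives direct-runoff ordinates: 0.0, 5.0, 30.0, 58.0, 127.0, 155.0, 213.0, 148.0, 102.0, 71.0, 0.0 m³/s.
The maximum is 213.0 m³/s, occurring at the reading for t = 24 h.

Q_p = 213.0 m³/s at t = 24 h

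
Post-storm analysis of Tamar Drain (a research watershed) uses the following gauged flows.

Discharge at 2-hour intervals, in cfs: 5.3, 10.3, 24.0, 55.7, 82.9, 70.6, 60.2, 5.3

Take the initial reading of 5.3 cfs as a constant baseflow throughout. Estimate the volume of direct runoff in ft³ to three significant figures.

V ≈ 1.96 × 10^6 ft³

Direct-runoff ordinates (Q − Q_b): 0.0, 5.0, 18.7, 50.4, 77.6, 65.3, 54.9, 0.0 cfs.
ΣQ_DR = 271.9 cfs.
With Δt = 2 h = 7200 s, V = ΣQ_DR · Δt = 271.9 × 7200 = 1.96 × 10^6 ft³.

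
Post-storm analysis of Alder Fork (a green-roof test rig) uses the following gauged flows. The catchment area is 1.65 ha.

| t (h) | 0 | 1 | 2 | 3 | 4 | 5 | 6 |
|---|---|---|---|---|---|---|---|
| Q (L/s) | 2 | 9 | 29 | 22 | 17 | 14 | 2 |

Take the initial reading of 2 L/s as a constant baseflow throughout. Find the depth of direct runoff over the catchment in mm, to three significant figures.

d ≈ 17.7 mm

Direct runoff: 0.0, 7.0, 27.0, 20.0, 15.0, 12.0, 0.0 L/s; ΣQ_DR = 81.00 L/s.
V = ΣQ_DR · Δt = 81.00 × 3600 s = 2.916 × 10^5 L.
Over A = 1.65 ha, depth = V / A = 17.7 mm.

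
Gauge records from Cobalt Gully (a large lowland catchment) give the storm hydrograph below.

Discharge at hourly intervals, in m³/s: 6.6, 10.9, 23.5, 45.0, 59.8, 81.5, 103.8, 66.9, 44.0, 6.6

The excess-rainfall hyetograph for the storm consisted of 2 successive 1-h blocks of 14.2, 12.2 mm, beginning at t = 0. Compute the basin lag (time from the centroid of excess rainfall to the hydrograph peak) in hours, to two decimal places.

Centroid of excess rainfall: t_c = Σ P_i·t̄_i / ΣP_i = 0.9621 h (block centres at 0.5, 1.5 h).
Hydrograph peak occurs at t = 6 h, so basin lag t_L = 6 − 0.9621 = 5.04 h.

t_L ≈ 5.04 h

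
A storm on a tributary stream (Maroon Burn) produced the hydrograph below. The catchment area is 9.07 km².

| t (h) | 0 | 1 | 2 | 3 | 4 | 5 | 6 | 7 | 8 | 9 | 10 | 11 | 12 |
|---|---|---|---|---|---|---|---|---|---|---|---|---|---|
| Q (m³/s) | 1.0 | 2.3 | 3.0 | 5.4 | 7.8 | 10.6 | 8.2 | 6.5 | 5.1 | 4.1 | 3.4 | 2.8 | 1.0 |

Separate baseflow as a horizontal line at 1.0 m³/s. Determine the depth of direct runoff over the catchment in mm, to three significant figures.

d ≈ 19.1 mm

Direct runoff: 0.0, 1.3, 2.0, 4.4, 6.8, 9.6, 7.2, 5.5, 4.1, 3.1, 2.4, 1.8, 0.0 m³/s; ΣQ_DR = 48.20 m³/s.
V = ΣQ_DR · Δt = 48.20 × 3600 s = 1.735 × 10^5 m³.
Over A = 9.07 km², depth = V / A = 19.1 mm.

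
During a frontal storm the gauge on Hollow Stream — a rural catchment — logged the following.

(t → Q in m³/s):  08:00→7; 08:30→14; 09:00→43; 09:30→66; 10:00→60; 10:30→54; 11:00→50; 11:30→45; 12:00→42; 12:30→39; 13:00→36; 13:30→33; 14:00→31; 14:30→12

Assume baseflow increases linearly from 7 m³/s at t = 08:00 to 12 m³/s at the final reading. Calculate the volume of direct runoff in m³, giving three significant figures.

Direct-runoff ordinates (Q − Q_b): 0.00, 6.62, 35.23, 57.85, 51.46, 45.08, 40.69, 35.31, 31.92, 28.54, 25.15, 21.77, 19.38, 0.00 m³/s.
ΣQ_DR = 399.0 m³/s.
With Δt = 0.5 h = 1800 s, V = ΣQ_DR · Δt = 399.0 × 1800 = 7.18 × 10^5 m³.

V ≈ 7.18 × 10^5 m³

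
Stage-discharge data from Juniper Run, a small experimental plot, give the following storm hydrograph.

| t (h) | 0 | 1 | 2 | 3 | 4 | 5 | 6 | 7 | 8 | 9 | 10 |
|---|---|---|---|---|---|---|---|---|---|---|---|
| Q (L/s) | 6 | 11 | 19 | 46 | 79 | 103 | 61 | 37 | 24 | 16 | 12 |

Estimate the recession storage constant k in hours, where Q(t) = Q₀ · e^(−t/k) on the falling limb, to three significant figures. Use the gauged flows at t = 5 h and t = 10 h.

On the falling limb, Q drops from 103 to 12 L/s between t = 5 h and t = 10 h (Δt = 5 h).
k = −Δt / ln(Q₂/Q₁) = −5 / ln(12/103) = 2.33 h.

k ≈ 2.33 h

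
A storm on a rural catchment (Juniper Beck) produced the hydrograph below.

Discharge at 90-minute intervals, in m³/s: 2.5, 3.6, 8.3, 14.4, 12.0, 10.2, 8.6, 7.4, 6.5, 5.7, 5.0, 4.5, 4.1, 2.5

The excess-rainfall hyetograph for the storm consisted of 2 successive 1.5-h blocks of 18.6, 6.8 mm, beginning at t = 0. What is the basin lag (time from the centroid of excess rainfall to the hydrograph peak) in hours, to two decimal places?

t_L ≈ 3.35 h

Centroid of excess rainfall: t_c = Σ P_i·t̄_i / ΣP_i = 1.1516 h (block centres at 0.75, 2.25 h).
Hydrograph peak occurs at t = 4.5 h, so basin lag t_L = 4.5 − 1.1516 = 3.35 h.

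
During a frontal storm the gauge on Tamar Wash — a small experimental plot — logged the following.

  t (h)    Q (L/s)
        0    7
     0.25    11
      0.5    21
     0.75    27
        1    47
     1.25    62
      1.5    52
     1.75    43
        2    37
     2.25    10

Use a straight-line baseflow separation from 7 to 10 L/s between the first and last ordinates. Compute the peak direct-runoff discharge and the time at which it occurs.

Q_p = 53.33 L/s at t = 1.25 h

Subtracting baseflow gives direct-runoff ordinates: 0.00, 3.67, 13.33, 19.00, 38.67, 53.33, 43.00, 33.67, 27.33, 0.00 L/s.
The maximum is 53.33 L/s, occurring at the reading for t = 1.25 h.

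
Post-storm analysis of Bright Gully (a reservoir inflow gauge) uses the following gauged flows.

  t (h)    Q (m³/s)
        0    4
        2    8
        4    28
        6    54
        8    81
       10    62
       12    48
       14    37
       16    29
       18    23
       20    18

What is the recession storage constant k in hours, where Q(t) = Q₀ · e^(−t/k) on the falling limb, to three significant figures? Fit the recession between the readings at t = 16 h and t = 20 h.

On the falling limb, Q drops from 29 to 18 m³/s between t = 16 h and t = 20 h (Δt = 4 h).
k = −Δt / ln(Q₂/Q₁) = −4 / ln(18/29) = 8.39 h.

k ≈ 8.39 h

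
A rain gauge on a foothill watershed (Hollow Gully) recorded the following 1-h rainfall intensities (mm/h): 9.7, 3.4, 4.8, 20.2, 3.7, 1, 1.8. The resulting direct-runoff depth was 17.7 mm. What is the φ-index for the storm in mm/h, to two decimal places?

Only the 2 blocks with intensity above φ contribute runoff: 9.7, 20.2 mm/h.
Σ(I−φ)·Δt = d  ⇒  (9.7+20.2 − 2φ)·1 = 17.7
φ = (29.90 − 17.7/1) / 2 = 6.10 mm/h.

φ ≈ 6.10 mm/h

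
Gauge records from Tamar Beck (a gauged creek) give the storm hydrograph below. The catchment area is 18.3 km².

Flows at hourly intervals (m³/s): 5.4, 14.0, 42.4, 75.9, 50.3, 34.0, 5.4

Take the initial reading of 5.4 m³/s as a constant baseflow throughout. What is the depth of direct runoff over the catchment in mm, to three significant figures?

Direct runoff: 0.0, 8.6, 37.0, 70.5, 44.9, 28.6, 0.0 m³/s; ΣQ_DR = 189.6 m³/s.
V = ΣQ_DR · Δt = 189.6 × 3600 s = 6.826 × 10^5 m³.
Over A = 18.3 km², depth = V / A = 37.3 mm.

d ≈ 37.3 mm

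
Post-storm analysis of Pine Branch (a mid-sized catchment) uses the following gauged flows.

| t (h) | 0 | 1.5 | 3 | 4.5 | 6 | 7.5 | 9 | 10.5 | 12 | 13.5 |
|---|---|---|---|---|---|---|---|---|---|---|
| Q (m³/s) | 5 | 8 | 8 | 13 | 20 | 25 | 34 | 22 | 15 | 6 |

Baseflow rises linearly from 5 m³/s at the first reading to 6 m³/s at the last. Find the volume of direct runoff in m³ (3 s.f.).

V ≈ 5.45 × 10^5 m³

Direct-runoff ordinates (Q − Q_b): 0.00, 2.89, 2.78, 7.67, 14.56, 19.44, 28.33, 16.22, 9.11, 0.00 m³/s.
ΣQ_DR = 101.0 m³/s.
With Δt = 1.5 h = 5400 s, V = ΣQ_DR · Δt = 101.0 × 5400 = 5.45 × 10^5 m³.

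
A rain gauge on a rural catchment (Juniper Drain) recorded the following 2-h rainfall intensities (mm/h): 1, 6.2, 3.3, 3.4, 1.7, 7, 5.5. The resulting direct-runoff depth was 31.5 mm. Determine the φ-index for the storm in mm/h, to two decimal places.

φ ≈ 1.93 mm/h

Only the 5 blocks with intensity above φ contribute runoff: 6.2, 3.3, 3.4, 7, 5.5 mm/h.
Σ(I−φ)·Δt = d  ⇒  (6.2+3.3+3.4+7+5.5 − 5φ)·2 = 31.5
φ = (25.40 − 31.5/2) / 5 = 1.93 mm/h.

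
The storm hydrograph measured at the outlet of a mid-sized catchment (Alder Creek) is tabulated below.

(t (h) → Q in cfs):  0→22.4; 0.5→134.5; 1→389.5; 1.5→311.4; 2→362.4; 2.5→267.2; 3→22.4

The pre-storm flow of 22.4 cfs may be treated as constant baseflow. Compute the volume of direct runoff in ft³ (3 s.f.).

Direct-runoff ordinates (Q − Q_b): 0.0, 112.1, 367.1, 289.0, 340.0, 244.8, 0.0 cfs.
ΣQ_DR = 1353 cfs.
With Δt = 0.5 h = 1800 s, V = ΣQ_DR · Δt = 1353 × 1800 = 2.44 × 10^6 ft³.

V ≈ 2.44 × 10^6 ft³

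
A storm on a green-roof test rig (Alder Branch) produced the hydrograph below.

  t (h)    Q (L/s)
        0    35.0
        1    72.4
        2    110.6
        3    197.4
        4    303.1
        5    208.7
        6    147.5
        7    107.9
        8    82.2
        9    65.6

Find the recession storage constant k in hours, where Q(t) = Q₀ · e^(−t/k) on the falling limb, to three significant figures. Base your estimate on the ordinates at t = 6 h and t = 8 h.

k ≈ 3.42 h

On the falling limb, Q drops from 147.5 to 82.2 L/s between t = 6 h and t = 8 h (Δt = 2 h).
k = −Δt / ln(Q₂/Q₁) = −2 / ln(82.2/147.5) = 3.42 h.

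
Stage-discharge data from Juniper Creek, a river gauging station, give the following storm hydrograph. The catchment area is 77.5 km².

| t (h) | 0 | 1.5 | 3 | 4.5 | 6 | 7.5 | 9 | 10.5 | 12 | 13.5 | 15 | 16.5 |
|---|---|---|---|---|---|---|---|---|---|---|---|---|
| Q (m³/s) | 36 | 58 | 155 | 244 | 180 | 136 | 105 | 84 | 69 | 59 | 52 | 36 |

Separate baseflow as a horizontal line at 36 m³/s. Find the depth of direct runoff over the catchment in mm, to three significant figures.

Direct runoff: 0.0, 22.0, 119.0, 208.0, 144.0, 100.0, 69.0, 48.0, 33.0, 23.0, 16.0, 0.0 m³/s; ΣQ_DR = 782.0 m³/s.
V = ΣQ_DR · Δt = 782.0 × 5400 s = 4.223 × 10^6 m³.
Over A = 77.5 km², depth = V / A = 54.5 mm.

d ≈ 54.5 mm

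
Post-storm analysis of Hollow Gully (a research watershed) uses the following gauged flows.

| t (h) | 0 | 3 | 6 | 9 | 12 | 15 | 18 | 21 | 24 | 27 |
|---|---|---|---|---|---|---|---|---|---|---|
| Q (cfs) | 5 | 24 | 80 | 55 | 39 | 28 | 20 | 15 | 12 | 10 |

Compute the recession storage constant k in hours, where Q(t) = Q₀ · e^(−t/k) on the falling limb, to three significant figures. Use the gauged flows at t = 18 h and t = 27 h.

k ≈ 13.0 h

On the falling limb, Q drops from 20 to 10 cfs between t = 18 h and t = 27 h (Δt = 9 h).
k = −Δt / ln(Q₂/Q₁) = −9 / ln(10/20) = 13.0 h.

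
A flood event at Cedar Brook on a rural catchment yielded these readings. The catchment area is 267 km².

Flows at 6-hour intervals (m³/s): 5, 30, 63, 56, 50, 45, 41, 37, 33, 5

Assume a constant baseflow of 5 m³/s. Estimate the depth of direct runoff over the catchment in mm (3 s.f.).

Direct runoff: 0.0, 25.0, 58.0, 51.0, 45.0, 40.0, 36.0, 32.0, 28.0, 0.0 m³/s; ΣQ_DR = 315.0 m³/s.
V = ΣQ_DR · Δt = 315.0 × 21600 s = 6.804 × 10^6 m³.
Over A = 267 km², depth = V / A = 25.5 mm.

d ≈ 25.5 mm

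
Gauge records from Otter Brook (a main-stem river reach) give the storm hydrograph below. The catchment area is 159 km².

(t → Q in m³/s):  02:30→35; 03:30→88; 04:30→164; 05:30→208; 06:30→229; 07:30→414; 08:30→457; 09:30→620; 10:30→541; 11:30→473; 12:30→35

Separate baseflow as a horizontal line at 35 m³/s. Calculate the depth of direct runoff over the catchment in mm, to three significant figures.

Direct runoff: 0.0, 53.0, 129.0, 173.0, 194.0, 379.0, 422.0, 585.0, 506.0, 438.0, 0.0 m³/s; ΣQ_DR = 2879 m³/s.
V = ΣQ_DR · Δt = 2879 × 3600 s = 1.036 × 10^7 m³.
Over A = 159 km², depth = V / A = 65.2 mm.

d ≈ 65.2 mm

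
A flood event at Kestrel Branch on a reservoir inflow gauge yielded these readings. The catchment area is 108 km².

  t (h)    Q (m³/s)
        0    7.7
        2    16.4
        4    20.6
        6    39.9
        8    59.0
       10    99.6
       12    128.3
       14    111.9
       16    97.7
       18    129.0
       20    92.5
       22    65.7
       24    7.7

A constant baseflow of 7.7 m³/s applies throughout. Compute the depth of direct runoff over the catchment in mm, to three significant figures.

d ≈ 51.7 mm

Direct runoff: 0.0, 8.7, 12.9, 32.2, 51.3, 91.9, 120.6, 104.2, 90.0, 121.3, 84.8, 58.0, 0.0 m³/s; ΣQ_DR = 775.9 m³/s.
V = ΣQ_DR · Δt = 775.9 × 7200 s = 5.586 × 10^6 m³.
Over A = 108 km², depth = V / A = 51.7 mm.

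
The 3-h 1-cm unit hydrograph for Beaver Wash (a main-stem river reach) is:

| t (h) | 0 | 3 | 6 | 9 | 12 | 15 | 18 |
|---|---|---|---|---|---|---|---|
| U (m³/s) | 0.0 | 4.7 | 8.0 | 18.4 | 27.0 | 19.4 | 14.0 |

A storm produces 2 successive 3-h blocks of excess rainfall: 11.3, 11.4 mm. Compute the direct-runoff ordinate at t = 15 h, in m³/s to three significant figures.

Q ≈ 52.7 m³/s

By discrete convolution, Q_j = Σ (P_i / 10 mm) · U_{j−i}.
At t = 15 h (j=5): Q = (11.3/10)·19.4 + (11.4/10)·27.0 = 52.7 m³/s.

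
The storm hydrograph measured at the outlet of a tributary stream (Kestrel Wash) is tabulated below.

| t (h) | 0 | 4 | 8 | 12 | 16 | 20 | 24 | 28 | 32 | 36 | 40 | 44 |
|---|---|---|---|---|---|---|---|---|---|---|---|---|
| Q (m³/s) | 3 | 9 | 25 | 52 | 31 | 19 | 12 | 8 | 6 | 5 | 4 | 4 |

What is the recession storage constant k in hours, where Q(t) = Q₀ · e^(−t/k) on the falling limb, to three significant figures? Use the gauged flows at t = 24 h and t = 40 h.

k ≈ 14.6 h

On the falling limb, Q drops from 12 to 4 m³/s between t = 24 h and t = 40 h (Δt = 16 h).
k = −Δt / ln(Q₂/Q₁) = −16 / ln(4/12) = 14.6 h.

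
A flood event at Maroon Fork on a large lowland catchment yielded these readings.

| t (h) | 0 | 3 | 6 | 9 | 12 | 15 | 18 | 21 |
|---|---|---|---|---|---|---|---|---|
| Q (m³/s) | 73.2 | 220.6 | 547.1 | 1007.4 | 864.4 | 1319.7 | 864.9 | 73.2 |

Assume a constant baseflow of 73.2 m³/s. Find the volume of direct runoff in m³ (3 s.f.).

V ≈ 4.74 × 10^7 m³

Direct-runoff ordinates (Q − Q_b): 0.0, 147.4, 473.9, 934.2, 791.2, 1246.5, 791.7, 0.0 m³/s.
ΣQ_DR = 4385 m³/s.
With Δt = 3 h = 10800 s, V = ΣQ_DR · Δt = 4385 × 10800 = 4.74 × 10^7 m³.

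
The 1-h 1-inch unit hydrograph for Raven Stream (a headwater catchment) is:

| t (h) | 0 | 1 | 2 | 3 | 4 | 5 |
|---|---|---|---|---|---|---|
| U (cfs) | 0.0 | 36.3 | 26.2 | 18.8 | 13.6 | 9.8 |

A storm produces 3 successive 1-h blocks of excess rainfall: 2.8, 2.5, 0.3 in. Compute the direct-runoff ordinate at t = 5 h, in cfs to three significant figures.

Q ≈ 67.1 cfs

By discrete convolution, Q_j = Σ (P_i / 1 in) · U_{j−i}.
At t = 5 h (j=5): Q = (2.8/1)·9.8 + (2.5/1)·13.6 + (0.3/1)·18.8 = 67.1 cfs.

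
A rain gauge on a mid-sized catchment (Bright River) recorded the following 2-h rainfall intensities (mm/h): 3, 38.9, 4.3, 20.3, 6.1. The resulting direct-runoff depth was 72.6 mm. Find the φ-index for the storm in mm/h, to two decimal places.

φ ≈ 11.45 mm/h

Only the 2 blocks with intensity above φ contribute runoff: 38.9, 20.3 mm/h.
Σ(I−φ)·Δt = d  ⇒  (38.9+20.3 − 2φ)·2 = 72.6
φ = (59.20 − 72.6/2) / 2 = 11.45 mm/h.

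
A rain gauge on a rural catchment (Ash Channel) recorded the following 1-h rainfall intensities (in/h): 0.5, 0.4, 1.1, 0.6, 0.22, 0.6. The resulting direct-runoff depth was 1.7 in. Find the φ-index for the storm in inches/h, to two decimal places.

Only the 5 blocks with intensity above φ contribute runoff: 0.5, 0.4, 1.1, 0.6, 0.6 in/h.
Σ(I−φ)·Δt = d  ⇒  (0.5+0.4+1.1+0.6+0.6 − 5φ)·1 = 1.7
φ = (3.200 − 1.7/1) / 5 = 0.30 in/h.

φ ≈ 0.30 in/h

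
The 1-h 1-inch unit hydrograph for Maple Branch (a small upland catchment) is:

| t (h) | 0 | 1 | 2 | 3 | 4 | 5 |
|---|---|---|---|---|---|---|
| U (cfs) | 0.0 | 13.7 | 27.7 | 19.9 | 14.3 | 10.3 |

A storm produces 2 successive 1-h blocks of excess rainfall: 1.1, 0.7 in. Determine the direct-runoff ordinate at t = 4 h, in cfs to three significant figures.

By discrete convolution, Q_j = Σ (P_i / 1 in) · U_{j−i}.
At t = 4 h (j=4): Q = (1.1/1)·14.3 + (0.7/1)·19.9 = 29.7 cfs.

Q ≈ 29.7 cfs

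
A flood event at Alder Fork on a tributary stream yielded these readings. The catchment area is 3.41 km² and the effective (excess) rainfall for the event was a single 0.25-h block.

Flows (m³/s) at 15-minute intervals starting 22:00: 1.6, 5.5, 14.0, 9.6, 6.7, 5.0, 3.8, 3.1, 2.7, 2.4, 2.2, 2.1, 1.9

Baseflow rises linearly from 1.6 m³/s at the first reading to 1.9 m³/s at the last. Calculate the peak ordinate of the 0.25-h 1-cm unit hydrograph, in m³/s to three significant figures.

U_p ≈ 12.4 m³/s

Direct runoff: 0.00, 3.88, 12.35, 7.92, 5.00, 3.27, 2.05, 1.32, 0.90, 0.57, 0.35, 0.23, 0.00 m³/s; ΣQ_DR = 37.85 m³/s, peak = 12.35 m³/s.
Runoff depth d = ΣQ_DR·Δt / A = 37.85 × 900 / (3.41 km²) = 9.990 mm.
The 1-cm UH is the DRH scaled by (10 mm)/d, so U_p = 12.35 × 10/9.990 = 12.4 m³/s.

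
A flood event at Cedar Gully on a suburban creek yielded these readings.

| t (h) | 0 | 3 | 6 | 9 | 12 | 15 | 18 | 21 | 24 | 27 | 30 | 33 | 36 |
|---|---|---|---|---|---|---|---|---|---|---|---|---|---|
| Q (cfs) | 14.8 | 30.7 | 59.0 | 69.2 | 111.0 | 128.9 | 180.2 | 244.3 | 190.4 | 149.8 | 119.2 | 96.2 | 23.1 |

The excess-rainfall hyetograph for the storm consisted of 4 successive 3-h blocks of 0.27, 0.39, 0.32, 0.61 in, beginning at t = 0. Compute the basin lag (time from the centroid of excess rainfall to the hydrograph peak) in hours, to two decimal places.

Centroid of excess rainfall: t_c = Σ P_i·t̄_i / ΣP_i = 6.8962 h (block centres at 1.5, 4.5, 7.5, 10.5 h).
Hydrograph peak occurs at t = 21 h, so basin lag t_L = 21 − 6.8962 = 14.10 h.

t_L ≈ 14.10 h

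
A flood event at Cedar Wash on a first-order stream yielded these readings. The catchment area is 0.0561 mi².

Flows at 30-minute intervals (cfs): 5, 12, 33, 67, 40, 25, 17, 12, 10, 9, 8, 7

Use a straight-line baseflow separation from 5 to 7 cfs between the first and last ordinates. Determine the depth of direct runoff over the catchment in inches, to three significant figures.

d ≈ 2.39 in

Direct runoff: 0.00, 6.82, 27.64, 61.45, 34.27, 19.09, 10.91, 5.73, 3.55, 2.36, 1.18, 0.00 cfs; ΣQ_DR = 173.0 cfs.
V = ΣQ_DR · Δt = 173.0 × 1800 s = 3.114 × 10^5 ft³.
Over A = 0.0561 mi², depth = V / A = 2.39 in.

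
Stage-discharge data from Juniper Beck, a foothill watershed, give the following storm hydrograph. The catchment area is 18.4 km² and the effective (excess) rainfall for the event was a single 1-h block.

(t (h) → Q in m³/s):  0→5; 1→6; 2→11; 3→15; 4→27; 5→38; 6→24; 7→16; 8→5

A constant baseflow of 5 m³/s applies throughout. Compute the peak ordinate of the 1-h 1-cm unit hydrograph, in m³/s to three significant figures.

Direct runoff: 0.0, 1.0, 6.0, 10.0, 22.0, 33.0, 19.0, 11.0, 0.0 m³/s; ΣQ_DR = 102.0 m³/s, peak = 33.0 m³/s.
Runoff depth d = ΣQ_DR·Δt / A = 102.0 × 3600 / (18.4 km²) = 19.96 mm.
The 1-cm UH is the DRH scaled by (10 mm)/d, so U_p = 33.0 × 10/19.96 = 16.5 m³/s.

U_p ≈ 16.5 m³/s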